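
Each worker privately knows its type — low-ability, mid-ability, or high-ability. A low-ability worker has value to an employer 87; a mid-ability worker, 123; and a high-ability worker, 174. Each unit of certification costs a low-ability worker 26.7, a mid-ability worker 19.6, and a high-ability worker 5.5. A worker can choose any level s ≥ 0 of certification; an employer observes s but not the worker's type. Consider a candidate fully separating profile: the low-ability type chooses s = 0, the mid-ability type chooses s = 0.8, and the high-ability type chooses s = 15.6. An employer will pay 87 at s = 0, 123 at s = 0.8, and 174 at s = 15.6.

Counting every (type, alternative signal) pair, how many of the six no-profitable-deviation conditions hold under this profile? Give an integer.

4

Mid-ability (own payoff 123 − 19.6×0.8 = 107.32): to s=0 gives 87 → no gain ✓; to s=15.6 gives 174 − 19.6×15.6 = -131.76 → no gain ✓.
Low-ability (own payoff 87): to s=0.8 gives 123 − 26.7×0.8 = 101.64 → profitable ✗; to s=15.6 gives 174 − 26.7×15.6 = -242.52 → no gain ✓.
High-ability (own payoff 174 − 5.5×15.6 = 88.2): to s=0 gives 87 → no gain ✓; to s=0.8 gives 123 − 5.5×0.8 = 118.6 → profitable ✗.
4 of the 6 constraints hold; not an equilibrium.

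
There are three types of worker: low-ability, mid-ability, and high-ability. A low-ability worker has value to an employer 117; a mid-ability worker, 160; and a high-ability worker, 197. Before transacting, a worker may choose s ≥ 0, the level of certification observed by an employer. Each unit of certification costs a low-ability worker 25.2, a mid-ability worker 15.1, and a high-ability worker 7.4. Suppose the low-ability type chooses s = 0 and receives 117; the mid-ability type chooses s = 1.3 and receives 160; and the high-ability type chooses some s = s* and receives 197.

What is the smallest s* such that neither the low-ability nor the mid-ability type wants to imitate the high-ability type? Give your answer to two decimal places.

Mid-ability type (on-path payoff 160 − 15.1×1.3 = 140.37) won't mimic when 140.37 ≥ 197 − 15.1·s*, i.e. s* ≥ 3.75.
Low-ability type (on-path payoff 117) won't mimic when 117 ≥ 197 − 25.2·s*, i.e. s* ≥ 3.17.
Both must hold, so s* = max(3.17, 3.75) = 3.75. The mid-ability type's constraint binds.

3.75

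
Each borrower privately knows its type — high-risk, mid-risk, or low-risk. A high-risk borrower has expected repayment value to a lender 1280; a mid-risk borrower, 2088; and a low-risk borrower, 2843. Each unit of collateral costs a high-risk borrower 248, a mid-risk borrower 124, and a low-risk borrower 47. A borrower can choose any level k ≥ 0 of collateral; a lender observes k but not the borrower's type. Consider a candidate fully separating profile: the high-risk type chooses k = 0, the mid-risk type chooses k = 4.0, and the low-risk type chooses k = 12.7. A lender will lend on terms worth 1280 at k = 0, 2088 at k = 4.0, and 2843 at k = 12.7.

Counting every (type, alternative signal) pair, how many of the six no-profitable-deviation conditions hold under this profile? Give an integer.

6

Low-risk (own payoff 2843 − 47×12.7 = 2246.1): to k=0 gives 1280 → no gain ✓; to k=4.0 gives 2088 − 47×4.0 = 1900 → no gain ✓.
Mid-risk (own payoff 2088 − 124×4.0 = 1592): to k=0 gives 1280 → no gain ✓; to k=12.7 gives 2843 − 124×12.7 = 1268.2 → no gain ✓.
High-risk (own payoff 1280): to k=4.0 gives 2088 − 248×4.0 = 1096 → no gain ✓; to k=12.7 gives 2843 − 248×12.7 = -306.6 → no gain ✓.
6 of the 6 constraints hold; this profile is a separating equilibrium.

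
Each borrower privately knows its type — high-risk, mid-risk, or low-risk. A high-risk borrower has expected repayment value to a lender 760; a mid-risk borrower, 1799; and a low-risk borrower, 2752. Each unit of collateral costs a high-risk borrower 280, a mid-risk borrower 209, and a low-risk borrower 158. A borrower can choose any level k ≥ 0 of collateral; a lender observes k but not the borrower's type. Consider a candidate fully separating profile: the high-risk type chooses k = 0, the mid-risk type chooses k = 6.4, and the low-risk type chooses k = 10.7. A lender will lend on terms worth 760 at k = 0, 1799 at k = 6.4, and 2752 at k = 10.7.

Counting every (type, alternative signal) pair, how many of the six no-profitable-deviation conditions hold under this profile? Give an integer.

High-risk (own payoff 760): to k=6.4 gives 1799 − 280×6.4 = 7 → no gain ✓; to k=10.7 gives 2752 − 280×10.7 = -244 → no gain ✓.
Mid-risk (own payoff 1799 − 209×6.4 = 461.4): to k=0 gives 760 → profitable ✗; to k=10.7 gives 2752 − 209×10.7 = 515.7 → profitable ✗.
Low-risk (own payoff 2752 − 158×10.7 = 1061.4): to k=0 gives 760 → no gain ✓; to k=6.4 gives 1799 − 158×6.4 = 787.8 → no gain ✓.
4 of the 6 constraints hold; not an equilibrium.

4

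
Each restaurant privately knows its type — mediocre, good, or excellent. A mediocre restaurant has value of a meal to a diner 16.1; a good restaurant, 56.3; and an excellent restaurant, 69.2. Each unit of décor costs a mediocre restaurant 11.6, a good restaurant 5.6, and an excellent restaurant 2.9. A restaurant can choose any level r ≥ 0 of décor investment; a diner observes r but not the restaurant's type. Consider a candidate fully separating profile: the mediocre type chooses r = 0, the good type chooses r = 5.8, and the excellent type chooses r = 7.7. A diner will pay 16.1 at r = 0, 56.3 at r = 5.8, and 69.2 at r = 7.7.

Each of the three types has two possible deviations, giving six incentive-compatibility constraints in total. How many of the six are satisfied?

5

Mediocre (own payoff 16.1): to r=5.8 gives 56.3 − 11.6×5.8 = -10.98 → no gain ✓; to r=7.7 gives 69.2 − 11.6×7.7 = -20.12 → no gain ✓.
Excellent (own payoff 69.2 − 2.9×7.7 = 46.87): to r=0 gives 16.1 → no gain ✓; to r=5.8 gives 56.3 − 2.9×5.8 = 39.48 → no gain ✓.
Good (own payoff 56.3 − 5.6×5.8 = 23.82): to r=0 gives 16.1 → no gain ✓; to r=7.7 gives 69.2 − 5.6×7.7 = 26.08 → profitable ✗.
5 of the 6 constraints hold; not an equilibrium.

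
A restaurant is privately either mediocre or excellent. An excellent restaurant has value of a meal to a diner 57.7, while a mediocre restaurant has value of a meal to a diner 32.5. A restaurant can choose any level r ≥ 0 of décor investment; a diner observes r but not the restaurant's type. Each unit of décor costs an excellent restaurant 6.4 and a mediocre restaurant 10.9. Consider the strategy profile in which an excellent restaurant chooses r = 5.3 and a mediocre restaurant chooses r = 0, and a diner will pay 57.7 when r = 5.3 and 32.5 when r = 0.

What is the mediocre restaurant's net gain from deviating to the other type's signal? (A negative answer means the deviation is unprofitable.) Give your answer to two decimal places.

Playing r = 0 the mediocre restaurant receives 32.5.
Deviating to r = 5.3 brings payment 57.7 at cost 10.9 × 5.3 = 57.77, netting -0.07.
Gain from deviating: -0.07 − 32.5 = -32.57.
The gain is negative, so the mediocre type's incentive-compatibility constraint is satisfied.

-32.57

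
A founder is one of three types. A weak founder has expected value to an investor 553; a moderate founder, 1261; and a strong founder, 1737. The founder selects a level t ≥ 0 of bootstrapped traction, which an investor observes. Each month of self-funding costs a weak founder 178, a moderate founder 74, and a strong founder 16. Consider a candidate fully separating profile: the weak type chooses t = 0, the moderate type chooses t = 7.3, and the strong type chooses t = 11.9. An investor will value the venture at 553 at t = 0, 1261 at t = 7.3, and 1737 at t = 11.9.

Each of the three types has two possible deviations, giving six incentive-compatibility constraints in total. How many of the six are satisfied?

5

Moderate (own payoff 1261 − 74×7.3 = 720.8): to t=0 gives 553 → no gain ✓; to t=11.9 gives 1737 − 74×11.9 = 856.4 → profitable ✗.
Strong (own payoff 1737 − 16×11.9 = 1546.6): to t=0 gives 553 → no gain ✓; to t=7.3 gives 1261 − 16×7.3 = 1144.2 → no gain ✓.
Weak (own payoff 553): to t=7.3 gives 1261 − 178×7.3 = -38.4 → no gain ✓; to t=11.9 gives 1737 − 178×11.9 = -381.2 → no gain ✓.
5 of the 6 constraints hold; not an equilibrium.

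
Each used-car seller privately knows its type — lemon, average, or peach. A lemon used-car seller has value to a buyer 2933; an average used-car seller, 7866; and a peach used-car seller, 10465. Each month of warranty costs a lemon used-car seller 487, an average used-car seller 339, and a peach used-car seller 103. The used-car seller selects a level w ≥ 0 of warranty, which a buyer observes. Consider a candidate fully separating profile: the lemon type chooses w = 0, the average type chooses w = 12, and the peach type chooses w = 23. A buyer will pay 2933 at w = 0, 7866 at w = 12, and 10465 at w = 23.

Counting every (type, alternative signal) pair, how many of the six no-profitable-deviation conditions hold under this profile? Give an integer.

Lemon (own payoff 2933): to w=12 gives 7866 − 487×12 = 2022 → no gain ✓; to w=23 gives 10465 − 487×23 = -736 → no gain ✓.
Average (own payoff 7866 − 339×12 = 3798): to w=0 gives 2933 → no gain ✓; to w=23 gives 10465 − 339×23 = 2668 → no gain ✓.
Peach (own payoff 10465 − 103×23 = 8096): to w=0 gives 2933 → no gain ✓; to w=12 gives 7866 − 103×12 = 6630 → no gain ✓.
6 of the 6 constraints hold; this profile is a separating equilibrium.

6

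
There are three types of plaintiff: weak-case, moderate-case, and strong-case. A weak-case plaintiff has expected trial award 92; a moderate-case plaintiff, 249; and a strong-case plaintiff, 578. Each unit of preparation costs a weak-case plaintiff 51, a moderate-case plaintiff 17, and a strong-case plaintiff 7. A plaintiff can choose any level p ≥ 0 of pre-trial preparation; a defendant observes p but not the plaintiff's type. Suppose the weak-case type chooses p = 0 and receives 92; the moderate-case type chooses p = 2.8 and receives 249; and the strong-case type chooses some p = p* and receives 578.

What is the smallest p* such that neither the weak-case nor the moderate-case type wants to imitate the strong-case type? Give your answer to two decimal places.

Weak-case type (on-path payoff 92) won't mimic when 92 ≥ 578 − 51·p*, i.e. p* ≥ 9.53.
Moderate-case type (on-path payoff 249 − 17×2.8 = 201.4) won't mimic when 201.4 ≥ 578 − 17·p*, i.e. p* ≥ 22.15.
Both must hold, so p* = max(9.53, 22.15) = 22.15. The moderate-case type's constraint binds.

22.15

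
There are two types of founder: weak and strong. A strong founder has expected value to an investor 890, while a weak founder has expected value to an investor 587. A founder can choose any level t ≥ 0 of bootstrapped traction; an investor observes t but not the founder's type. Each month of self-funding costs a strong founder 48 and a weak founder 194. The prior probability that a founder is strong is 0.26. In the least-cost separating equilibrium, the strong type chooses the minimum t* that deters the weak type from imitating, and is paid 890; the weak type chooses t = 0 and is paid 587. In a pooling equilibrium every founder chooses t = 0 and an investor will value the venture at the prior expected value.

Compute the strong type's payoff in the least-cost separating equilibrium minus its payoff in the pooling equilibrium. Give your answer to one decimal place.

Least-cost separating signal: t* solves 587 = 890 − 194·t*, so t* = (890 − 587)/194 ≈ 1.5619.
Strong type's separating payoff: 890 − 48 × t* = 890 − 48 × (890 − 587)/194 = 890 − 14544/194 ≈ 815.031.
Pooling payoff: 0.26 × 890 + 0.74 × 587 = 665.78.
Difference: 815.031 − 665.78 = 149.251, i.e. 149.3 to one decimal place.
The strong type prefers to separate.

149.3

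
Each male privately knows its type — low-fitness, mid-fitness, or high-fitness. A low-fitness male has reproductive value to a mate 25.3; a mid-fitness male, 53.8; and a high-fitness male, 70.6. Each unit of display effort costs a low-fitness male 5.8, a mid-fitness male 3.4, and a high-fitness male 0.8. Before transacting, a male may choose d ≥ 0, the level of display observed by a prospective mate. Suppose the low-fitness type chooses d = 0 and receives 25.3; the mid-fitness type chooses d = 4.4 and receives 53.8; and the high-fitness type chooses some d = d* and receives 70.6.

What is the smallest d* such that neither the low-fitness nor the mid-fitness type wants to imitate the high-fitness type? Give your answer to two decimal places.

Low-fitness type (on-path payoff 25.3) won't mimic when 25.3 ≥ 70.6 − 5.8·d*, i.e. d* ≥ 7.81.
Mid-fitness type (on-path payoff 53.8 − 3.4×4.4 = 38.84) won't mimic when 38.84 ≥ 70.6 − 3.4·d*, i.e. d* ≥ 9.34.
Both must hold, so d* = max(7.81, 9.34) = 9.34. The mid-fitness type's constraint binds.

9.34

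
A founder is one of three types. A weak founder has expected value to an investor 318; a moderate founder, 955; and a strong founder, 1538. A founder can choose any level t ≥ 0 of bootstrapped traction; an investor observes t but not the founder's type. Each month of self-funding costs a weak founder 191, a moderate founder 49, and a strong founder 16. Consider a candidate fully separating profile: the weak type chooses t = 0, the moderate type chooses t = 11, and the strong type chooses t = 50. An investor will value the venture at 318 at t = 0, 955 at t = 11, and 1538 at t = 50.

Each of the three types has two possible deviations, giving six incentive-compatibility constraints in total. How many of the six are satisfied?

Weak (own payoff 318): to t=11 gives 955 − 191×11 = -1146 → no gain ✓; to t=50 gives 1538 − 191×50 = -8012 → no gain ✓.
Moderate (own payoff 955 − 49×11 = 416): to t=0 gives 318 → no gain ✓; to t=50 gives 1538 − 49×50 = -912 → no gain ✓.
Strong (own payoff 1538 − 16×50 = 738): to t=0 gives 318 → no gain ✓; to t=11 gives 955 − 16×11 = 779 → profitable ✗.
5 of the 6 constraints hold; not an equilibrium.

5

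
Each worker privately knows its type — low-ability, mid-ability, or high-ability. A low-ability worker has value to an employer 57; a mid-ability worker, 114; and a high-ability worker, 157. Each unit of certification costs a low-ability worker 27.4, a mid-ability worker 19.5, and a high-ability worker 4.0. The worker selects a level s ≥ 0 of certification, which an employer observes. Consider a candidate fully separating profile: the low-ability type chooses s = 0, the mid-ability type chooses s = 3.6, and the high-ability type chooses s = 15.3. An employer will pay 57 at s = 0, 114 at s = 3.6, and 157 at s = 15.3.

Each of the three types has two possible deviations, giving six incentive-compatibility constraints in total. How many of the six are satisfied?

High-ability (own payoff 157 − 4.0×15.3 = 95.8): to s=0 gives 57 → no gain ✓; to s=3.6 gives 114 − 4.0×3.6 = 99.6 → profitable ✗.
Mid-ability (own payoff 114 − 19.5×3.6 = 43.8): to s=0 gives 57 → profitable ✗; to s=15.3 gives 157 − 19.5×15.3 = -141.35 → no gain ✓.
Low-ability (own payoff 57): to s=3.6 gives 114 − 27.4×3.6 = 15.36 → no gain ✓; to s=15.3 gives 157 − 27.4×15.3 = -262.22 → no gain ✓.
4 of the 6 constraints hold; not an equilibrium.

4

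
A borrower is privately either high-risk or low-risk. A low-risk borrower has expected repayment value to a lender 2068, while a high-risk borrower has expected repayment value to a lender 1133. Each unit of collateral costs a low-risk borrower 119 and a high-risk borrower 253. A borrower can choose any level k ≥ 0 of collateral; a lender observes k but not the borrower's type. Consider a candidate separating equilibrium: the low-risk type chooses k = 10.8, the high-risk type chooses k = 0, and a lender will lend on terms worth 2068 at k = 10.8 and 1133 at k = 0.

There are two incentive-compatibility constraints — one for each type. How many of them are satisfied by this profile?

1

Low-risk type: signal → 2068 − 119 × 10.8 = 782.8; deviate to 0 → 1133. IC fails (782.8 < 1133).
High-risk type: stay at 0 → 1133; mimic → 2068 − 253 × 10.8 = -664.4. IC holds (1133 ≥ -664.4).
1 of 2 constraints hold, so this profile is not an equilibrium.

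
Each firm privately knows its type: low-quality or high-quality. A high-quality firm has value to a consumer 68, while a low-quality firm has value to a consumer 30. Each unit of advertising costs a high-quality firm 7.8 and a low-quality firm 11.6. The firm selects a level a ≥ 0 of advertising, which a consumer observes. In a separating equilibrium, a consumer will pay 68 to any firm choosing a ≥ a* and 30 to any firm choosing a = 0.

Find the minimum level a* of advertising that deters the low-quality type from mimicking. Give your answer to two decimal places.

3.28

A low-quality firm choosing a = 0 receives 30.
Imitating at a* instead would pay 68 at cost 11.6·a*, netting 68 − 11.6·a*.
Indifference: 30 = 68 − 11.6·a*, so a* = (68 − 30) / 11.6 ≈ 3.28.
At a* the low-quality type's incentive constraint just binds; the high-quality type strictly prefers a* since its per-unit cost is lower.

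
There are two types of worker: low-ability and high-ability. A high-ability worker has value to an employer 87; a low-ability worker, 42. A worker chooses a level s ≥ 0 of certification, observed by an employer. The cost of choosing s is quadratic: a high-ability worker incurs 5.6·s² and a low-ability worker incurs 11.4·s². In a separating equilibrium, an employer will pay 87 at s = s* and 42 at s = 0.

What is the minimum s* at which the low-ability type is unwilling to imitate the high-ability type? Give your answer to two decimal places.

The low-ability type at s = 0 receives 42; imitating at s* yields 87 − 11.4·s*².
Indifference: 42 = 87 − 11.4·s*², so s*² = (87 − 42) / 11.4 ≈ 3.9474.
s* = √3.9474 ≈ 1.99.

1.99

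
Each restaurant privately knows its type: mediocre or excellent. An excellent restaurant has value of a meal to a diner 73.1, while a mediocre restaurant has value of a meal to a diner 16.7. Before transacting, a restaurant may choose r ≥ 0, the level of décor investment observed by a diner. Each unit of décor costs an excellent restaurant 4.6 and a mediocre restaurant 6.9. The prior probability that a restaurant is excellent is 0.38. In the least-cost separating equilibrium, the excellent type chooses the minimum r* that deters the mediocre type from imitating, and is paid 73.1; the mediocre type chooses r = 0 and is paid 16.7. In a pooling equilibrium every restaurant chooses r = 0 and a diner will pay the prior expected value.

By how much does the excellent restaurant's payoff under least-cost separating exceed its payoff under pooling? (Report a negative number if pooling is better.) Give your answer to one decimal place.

-2.6

Least-cost separating signal: r* solves 16.7 = 73.1 − 6.9·r*, so r* = (73.1 − 16.7)/6.9 ≈ 8.1739.
Excellent type's separating payoff: 73.1 − 4.6 × r* = 73.1 − 4.6 × (73.1 − 16.7)/6.9 = 73.1 − 259.44/6.9 = 35.5.
Pooling payoff: 0.38 × 73.1 + 0.62 × 16.7 = 38.132.
Difference: 35.5 − 38.132 = -2.632, i.e. -2.6 to one decimal place.
The excellent type would prefer the pooling outcome.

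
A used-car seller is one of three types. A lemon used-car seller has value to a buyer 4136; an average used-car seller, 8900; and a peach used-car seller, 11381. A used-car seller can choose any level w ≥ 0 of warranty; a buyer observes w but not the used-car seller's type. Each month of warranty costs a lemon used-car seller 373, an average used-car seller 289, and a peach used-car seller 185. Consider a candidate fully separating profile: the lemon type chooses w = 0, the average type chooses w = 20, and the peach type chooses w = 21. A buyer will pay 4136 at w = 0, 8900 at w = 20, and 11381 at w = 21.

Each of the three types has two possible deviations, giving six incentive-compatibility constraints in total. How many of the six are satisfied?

Average (own payoff 8900 − 289×20 = 3120): to w=0 gives 4136 → profitable ✗; to w=21 gives 11381 − 289×21 = 5312 → profitable ✗.
Lemon (own payoff 4136): to w=20 gives 8900 − 373×20 = 1440 → no gain ✓; to w=21 gives 11381 − 373×21 = 3548 → no gain ✓.
Peach (own payoff 11381 − 185×21 = 7496): to w=0 gives 4136 → no gain ✓; to w=20 gives 8900 − 185×20 = 5200 → no gain ✓.
4 of the 6 constraints hold; not an equilibrium.

4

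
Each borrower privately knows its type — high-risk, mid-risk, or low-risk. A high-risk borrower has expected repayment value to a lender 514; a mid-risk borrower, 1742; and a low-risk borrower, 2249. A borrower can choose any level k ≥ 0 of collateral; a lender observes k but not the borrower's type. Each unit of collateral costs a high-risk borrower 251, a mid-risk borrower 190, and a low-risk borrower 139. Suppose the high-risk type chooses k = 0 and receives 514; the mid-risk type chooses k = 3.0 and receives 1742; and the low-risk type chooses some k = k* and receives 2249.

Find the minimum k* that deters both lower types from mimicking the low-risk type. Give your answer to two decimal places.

Mid-risk type (on-path payoff 1742 − 190×3.0 = 1172) won't mimic when 1172 ≥ 2249 − 190·k*, i.e. k* ≥ 5.67.
High-risk type (on-path payoff 514) won't mimic when 514 ≥ 2249 − 251·k*, i.e. k* ≥ 6.91.
Both must hold, so k* = max(6.91, 5.67) = 6.91. The high-risk type's constraint binds.

6.91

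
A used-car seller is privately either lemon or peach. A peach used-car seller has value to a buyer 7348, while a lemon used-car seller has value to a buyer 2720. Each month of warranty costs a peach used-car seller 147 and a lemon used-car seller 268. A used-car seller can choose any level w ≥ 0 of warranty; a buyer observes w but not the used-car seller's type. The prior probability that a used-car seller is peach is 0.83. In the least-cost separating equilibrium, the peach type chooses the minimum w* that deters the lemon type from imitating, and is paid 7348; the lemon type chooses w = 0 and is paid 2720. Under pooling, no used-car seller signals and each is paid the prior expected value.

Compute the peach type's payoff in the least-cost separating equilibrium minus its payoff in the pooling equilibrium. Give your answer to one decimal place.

Least-cost separating signal: w* solves 2720 = 7348 − 268·w*, so w* = (7348 − 2720)/268 ≈ 17.2687.
Peach type's separating payoff: 7348 − 147 × w* = 7348 − 147 × (7348 − 2720)/268 = 7348 − 680316/268 ≈ 4809.507.
Pooling payoff: 0.83 × 7348 + 0.17 × 2720 = 6561.24.
Difference: 4809.507 − 6561.24 = -1751.733, i.e. -1751.7 to one decimal place.
The peach type would prefer the pooling outcome.

-1751.7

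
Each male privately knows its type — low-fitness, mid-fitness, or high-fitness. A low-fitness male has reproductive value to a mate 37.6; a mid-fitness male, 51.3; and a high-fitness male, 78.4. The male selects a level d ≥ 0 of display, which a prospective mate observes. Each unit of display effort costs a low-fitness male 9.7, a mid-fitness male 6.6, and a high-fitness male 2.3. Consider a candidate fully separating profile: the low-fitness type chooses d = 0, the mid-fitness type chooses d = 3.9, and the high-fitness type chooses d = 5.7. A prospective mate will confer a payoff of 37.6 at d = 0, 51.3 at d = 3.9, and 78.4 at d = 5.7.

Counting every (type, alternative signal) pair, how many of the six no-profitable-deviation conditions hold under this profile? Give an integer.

High-fitness (own payoff 78.4 − 2.3×5.7 = 65.29): to d=0 gives 37.6 → no gain ✓; to d=3.9 gives 51.3 − 2.3×3.9 = 42.33 → no gain ✓.
Mid-fitness (own payoff 51.3 − 6.6×3.9 = 25.56): to d=0 gives 37.6 → profitable ✗; to d=5.7 gives 78.4 − 6.6×5.7 = 40.78 → profitable ✗.
Low-fitness (own payoff 37.6): to d=3.9 gives 51.3 − 9.7×3.9 = 13.47 → no gain ✓; to d=5.7 gives 78.4 − 9.7×5.7 = 23.11 → no gain ✓.
4 of the 6 constraints hold; not an equilibrium.

4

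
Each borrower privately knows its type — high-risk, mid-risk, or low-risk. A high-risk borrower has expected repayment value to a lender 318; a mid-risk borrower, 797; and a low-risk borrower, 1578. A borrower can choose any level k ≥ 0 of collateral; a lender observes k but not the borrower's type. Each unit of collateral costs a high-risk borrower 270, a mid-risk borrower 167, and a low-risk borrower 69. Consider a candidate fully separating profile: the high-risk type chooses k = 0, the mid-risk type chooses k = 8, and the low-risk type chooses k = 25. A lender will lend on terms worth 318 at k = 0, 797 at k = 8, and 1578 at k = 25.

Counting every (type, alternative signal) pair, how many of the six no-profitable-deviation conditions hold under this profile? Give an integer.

High-risk (own payoff 318): to k=8 gives 797 − 270×8 = -1363 → no gain ✓; to k=25 gives 1578 − 270×25 = -5172 → no gain ✓.
Mid-risk (own payoff 797 − 167×8 = -539): to k=0 gives 318 → profitable ✗; to k=25 gives 1578 − 167×25 = -2597 → no gain ✓.
Low-risk (own payoff 1578 − 69×25 = -147): to k=0 gives 318 → profitable ✗; to k=8 gives 797 − 69×8 = 245 → profitable ✗.
3 of the 6 constraints hold; not an equilibrium.

3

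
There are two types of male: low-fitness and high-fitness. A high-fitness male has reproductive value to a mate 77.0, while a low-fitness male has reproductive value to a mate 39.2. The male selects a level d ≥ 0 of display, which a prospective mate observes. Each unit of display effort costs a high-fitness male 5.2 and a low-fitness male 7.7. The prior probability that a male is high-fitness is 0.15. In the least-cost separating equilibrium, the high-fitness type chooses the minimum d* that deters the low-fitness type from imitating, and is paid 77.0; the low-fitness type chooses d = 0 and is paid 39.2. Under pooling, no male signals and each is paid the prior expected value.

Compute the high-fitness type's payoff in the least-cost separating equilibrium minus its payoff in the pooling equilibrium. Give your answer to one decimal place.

Least-cost separating signal: d* solves 39.2 = 77.0 − 7.7·d*, so d* = (77.0 − 39.2)/7.7 ≈ 4.9091.
High-fitness type's separating payoff: 77.0 − 5.2 × d* = 77.0 − 5.2 × (77.0 − 39.2)/7.7 = 77.0 − 196.56/7.7 ≈ 51.473.
Pooling payoff: 0.15 × 77.0 + 0.85 × 39.2 = 44.87.
Difference: 51.473 − 44.87 = 6.603, i.e. 6.6 to one decimal place.
The high-fitness type prefers to separate.

6.6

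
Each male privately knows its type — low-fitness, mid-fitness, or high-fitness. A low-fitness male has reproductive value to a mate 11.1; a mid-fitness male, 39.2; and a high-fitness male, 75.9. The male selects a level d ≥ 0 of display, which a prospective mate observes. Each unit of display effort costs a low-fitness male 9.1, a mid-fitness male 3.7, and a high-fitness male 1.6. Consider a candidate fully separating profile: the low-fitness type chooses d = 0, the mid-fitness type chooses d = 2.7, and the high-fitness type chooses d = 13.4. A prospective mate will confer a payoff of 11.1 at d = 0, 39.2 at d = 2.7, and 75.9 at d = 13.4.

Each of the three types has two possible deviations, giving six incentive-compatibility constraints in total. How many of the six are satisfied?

Mid-fitness (own payoff 39.2 − 3.7×2.7 = 29.21): to d=0 gives 11.1 → no gain ✓; to d=13.4 gives 75.9 − 3.7×13.4 = 26.32 → no gain ✓.
Low-fitness (own payoff 11.1): to d=2.7 gives 39.2 − 9.1×2.7 = 14.63 → profitable ✗; to d=13.4 gives 75.9 − 9.1×13.4 = -46.04 → no gain ✓.
High-fitness (own payoff 75.9 − 1.6×13.4 = 54.46): to d=0 gives 11.1 → no gain ✓; to d=2.7 gives 39.2 − 1.6×2.7 = 34.88 → no gain ✓.
5 of the 6 constraints hold; not an equilibrium.

5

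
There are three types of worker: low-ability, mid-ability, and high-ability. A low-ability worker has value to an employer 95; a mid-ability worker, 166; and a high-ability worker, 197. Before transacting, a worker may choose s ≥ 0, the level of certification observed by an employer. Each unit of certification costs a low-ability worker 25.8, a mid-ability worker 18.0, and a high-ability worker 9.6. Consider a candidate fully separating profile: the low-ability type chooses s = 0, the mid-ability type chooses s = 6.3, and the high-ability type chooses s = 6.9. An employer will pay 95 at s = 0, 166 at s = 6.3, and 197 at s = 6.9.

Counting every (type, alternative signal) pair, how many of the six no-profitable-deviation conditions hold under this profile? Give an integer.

4

Mid-ability (own payoff 166 − 18.0×6.3 = 52.6): to s=0 gives 95 → profitable ✗; to s=6.9 gives 197 − 18.0×6.9 = 72.8 → profitable ✗.
High-ability (own payoff 197 − 9.6×6.9 = 130.76): to s=0 gives 95 → no gain ✓; to s=6.3 gives 166 − 9.6×6.3 = 105.52 → no gain ✓.
Low-ability (own payoff 95): to s=6.3 gives 166 − 25.8×6.3 = 3.46 → no gain ✓; to s=6.9 gives 197 − 25.8×6.9 = 18.98 → no gain ✓.
4 of the 6 constraints hold; not an equilibrium.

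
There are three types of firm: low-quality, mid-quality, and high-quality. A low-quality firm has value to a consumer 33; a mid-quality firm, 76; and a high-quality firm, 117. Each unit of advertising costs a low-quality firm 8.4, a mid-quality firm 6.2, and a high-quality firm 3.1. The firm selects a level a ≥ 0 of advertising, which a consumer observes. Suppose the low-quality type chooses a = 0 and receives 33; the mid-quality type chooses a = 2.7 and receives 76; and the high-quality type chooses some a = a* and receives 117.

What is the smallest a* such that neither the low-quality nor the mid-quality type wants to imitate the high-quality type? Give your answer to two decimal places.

10.00

Low-quality type (on-path payoff 33) won't mimic when 33 ≥ 117 − 8.4·a*, i.e. a* ≥ 10.00.
Mid-quality type (on-path payoff 76 − 6.2×2.7 = 59.26) won't mimic when 59.26 ≥ 117 − 6.2·a*, i.e. a* ≥ 9.31.
Both must hold, so a* = max(10.00, 9.31) = 10.00. The low-quality type's constraint binds.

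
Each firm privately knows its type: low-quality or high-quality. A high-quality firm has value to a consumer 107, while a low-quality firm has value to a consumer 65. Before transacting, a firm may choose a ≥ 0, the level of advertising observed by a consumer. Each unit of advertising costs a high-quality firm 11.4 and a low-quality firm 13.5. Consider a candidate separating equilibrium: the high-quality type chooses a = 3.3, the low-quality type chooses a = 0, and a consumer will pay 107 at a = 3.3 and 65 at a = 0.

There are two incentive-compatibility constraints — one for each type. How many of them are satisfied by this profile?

2

Low-quality type: stay at 0 → 65; mimic → 107 − 13.5 × 3.3 = 62.45. IC holds (65 ≥ 62.45).
High-quality type: signal → 107 − 11.4 × 3.3 = 69.38; deviate to 0 → 65. IC holds (69.38 ≥ 65).
2 of 2 constraints hold, so this is a separating equilibrium.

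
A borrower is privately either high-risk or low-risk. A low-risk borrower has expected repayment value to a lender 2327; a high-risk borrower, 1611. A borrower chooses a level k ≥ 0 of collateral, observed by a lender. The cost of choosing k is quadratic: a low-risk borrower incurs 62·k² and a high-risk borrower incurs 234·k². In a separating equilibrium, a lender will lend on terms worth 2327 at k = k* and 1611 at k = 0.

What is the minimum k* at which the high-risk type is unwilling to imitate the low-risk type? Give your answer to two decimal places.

The high-risk type at k = 0 receives 1611; imitating at k* yields 2327 − 234·k*².
Indifference: 1611 = 2327 − 234·k*², so k*² = (2327 − 1611) / 234 ≈ 3.0598.
k* = √3.0598 ≈ 1.75.

1.75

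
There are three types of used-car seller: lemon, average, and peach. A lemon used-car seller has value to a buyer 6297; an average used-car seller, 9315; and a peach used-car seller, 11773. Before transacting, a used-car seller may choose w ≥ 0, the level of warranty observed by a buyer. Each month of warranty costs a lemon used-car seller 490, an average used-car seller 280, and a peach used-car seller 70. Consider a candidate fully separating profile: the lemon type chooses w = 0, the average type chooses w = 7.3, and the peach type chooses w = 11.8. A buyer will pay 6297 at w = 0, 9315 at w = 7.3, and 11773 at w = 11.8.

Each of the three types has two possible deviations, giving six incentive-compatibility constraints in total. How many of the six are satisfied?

Peach (own payoff 11773 − 70×11.8 = 10947): to w=0 gives 6297 → no gain ✓; to w=7.3 gives 9315 − 70×7.3 = 8804 → no gain ✓.
Lemon (own payoff 6297): to w=7.3 gives 9315 − 490×7.3 = 5738 → no gain ✓; to w=11.8 gives 11773 − 490×11.8 = 5991 → no gain ✓.
Average (own payoff 9315 − 280×7.3 = 7271): to w=0 gives 6297 → no gain ✓; to w=11.8 gives 11773 − 280×11.8 = 8469 → profitable ✗.
5 of the 6 constraints hold; not an equilibrium.

5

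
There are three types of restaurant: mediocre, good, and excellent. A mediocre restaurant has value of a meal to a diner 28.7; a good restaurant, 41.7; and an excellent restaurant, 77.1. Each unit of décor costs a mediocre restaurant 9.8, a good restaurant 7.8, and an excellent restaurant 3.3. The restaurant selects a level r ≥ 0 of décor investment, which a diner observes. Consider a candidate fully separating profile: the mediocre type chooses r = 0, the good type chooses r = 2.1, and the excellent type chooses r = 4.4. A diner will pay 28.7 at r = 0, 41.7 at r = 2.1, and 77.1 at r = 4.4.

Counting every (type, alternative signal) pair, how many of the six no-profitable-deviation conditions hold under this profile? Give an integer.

Excellent (own payoff 77.1 − 3.3×4.4 = 62.58): to r=0 gives 28.7 → no gain ✓; to r=2.1 gives 41.7 − 3.3×2.1 = 34.77 → no gain ✓.
Good (own payoff 41.7 − 7.8×2.1 = 25.32): to r=0 gives 28.7 → profitable ✗; to r=4.4 gives 77.1 − 7.8×4.4 = 42.78 → profitable ✗.
Mediocre (own payoff 28.7): to r=2.1 gives 41.7 − 9.8×2.1 = 21.12 → no gain ✓; to r=4.4 gives 77.1 − 9.8×4.4 = 33.98 → profitable ✗.
3 of the 6 constraints hold; not an equilibrium.

3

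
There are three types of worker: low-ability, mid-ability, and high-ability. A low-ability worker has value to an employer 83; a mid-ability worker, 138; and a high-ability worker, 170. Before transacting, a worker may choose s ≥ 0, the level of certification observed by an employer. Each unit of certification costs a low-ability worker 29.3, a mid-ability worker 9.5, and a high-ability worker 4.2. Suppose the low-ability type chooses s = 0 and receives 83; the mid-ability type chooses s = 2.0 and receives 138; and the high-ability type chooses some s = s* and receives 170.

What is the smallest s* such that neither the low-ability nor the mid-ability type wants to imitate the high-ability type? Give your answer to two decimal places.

5.37

Mid-ability type (on-path payoff 138 − 9.5×2.0 = 119) won't mimic when 119 ≥ 170 − 9.5·s*, i.e. s* ≥ 5.37.
Low-ability type (on-path payoff 83) won't mimic when 83 ≥ 170 − 29.3·s*, i.e. s* ≥ 2.97.
Both must hold, so s* = max(2.97, 5.37) = 5.37. The mid-ability type's constraint binds.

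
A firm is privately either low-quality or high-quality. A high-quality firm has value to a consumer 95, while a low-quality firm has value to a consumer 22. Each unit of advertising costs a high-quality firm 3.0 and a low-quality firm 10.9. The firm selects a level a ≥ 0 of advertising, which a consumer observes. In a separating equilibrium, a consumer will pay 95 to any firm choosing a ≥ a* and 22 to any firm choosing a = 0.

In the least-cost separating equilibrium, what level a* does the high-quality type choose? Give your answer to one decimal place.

6.7

A low-quality firm choosing a = 0 receives 22.
Imitating at a* instead would pay 95 at cost 10.9·a*, netting 95 − 10.9·a*.
Indifference: 22 = 95 − 10.9·a*, so a* = (95 − 22) / 10.9 ≈ 6.7.
At a* the low-quality type's incentive constraint just binds; the high-quality type strictly prefers a* since its per-unit cost is lower.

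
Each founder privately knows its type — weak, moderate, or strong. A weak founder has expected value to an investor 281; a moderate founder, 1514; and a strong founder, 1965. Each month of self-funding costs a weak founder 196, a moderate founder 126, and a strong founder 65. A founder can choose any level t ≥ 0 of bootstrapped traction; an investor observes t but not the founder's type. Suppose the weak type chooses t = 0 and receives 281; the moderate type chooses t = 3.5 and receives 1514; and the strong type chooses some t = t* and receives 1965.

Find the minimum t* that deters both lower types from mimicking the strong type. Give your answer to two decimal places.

Weak type (on-path payoff 281) won't mimic when 281 ≥ 1965 − 196·t*, i.e. t* ≥ 8.59.
Moderate type (on-path payoff 1514 − 126×3.5 = 1073) won't mimic when 1073 ≥ 1965 − 126·t*, i.e. t* ≥ 7.08.
Both must hold, so t* = max(8.59, 7.08) = 8.59. The weak type's constraint binds.

8.59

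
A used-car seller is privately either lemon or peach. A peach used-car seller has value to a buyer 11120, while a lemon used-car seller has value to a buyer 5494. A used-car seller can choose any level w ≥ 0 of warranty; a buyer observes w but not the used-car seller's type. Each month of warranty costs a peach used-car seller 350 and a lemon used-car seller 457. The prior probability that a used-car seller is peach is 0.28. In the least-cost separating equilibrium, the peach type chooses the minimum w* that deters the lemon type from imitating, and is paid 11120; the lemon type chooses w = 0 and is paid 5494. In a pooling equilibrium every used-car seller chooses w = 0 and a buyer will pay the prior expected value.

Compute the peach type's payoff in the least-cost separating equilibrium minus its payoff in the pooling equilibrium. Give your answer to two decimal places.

Least-cost separating signal: w* solves 5494 = 11120 − 457·w*, so w* = (11120 − 5494)/457 ≈ 12.3107.
Peach type's separating payoff: 11120 − 350 × w* = 11120 − 350 × (11120 − 5494)/457 = 11120 − 1969100/457 ≈ 6811.2473.
Pooling payoff: 0.28 × 11120 + 0.72 × 5494 = 7069.28.
Difference: 6811.2473 − 7069.28 = -258.0327, i.e. -258.03 to two decimal places.
The peach type would prefer the pooling outcome.

-258.03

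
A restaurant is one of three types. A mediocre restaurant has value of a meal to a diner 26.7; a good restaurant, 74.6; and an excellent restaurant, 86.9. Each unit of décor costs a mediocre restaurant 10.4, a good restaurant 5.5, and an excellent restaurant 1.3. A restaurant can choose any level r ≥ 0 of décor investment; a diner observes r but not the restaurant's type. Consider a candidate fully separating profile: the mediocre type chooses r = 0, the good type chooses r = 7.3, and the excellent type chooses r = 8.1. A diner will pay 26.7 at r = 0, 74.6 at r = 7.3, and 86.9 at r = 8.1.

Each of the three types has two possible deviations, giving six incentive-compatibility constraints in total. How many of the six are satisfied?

5

Good (own payoff 74.6 − 5.5×7.3 = 34.45): to r=0 gives 26.7 → no gain ✓; to r=8.1 gives 86.9 − 5.5×8.1 = 42.35 → profitable ✗.
Excellent (own payoff 86.9 − 1.3×8.1 = 76.37): to r=0 gives 26.7 → no gain ✓; to r=7.3 gives 74.6 − 1.3×7.3 = 65.11 → no gain ✓.
Mediocre (own payoff 26.7): to r=7.3 gives 74.6 − 10.4×7.3 = -1.32 → no gain ✓; to r=8.1 gives 86.9 − 10.4×8.1 = 2.66 → no gain ✓.
5 of the 6 constraints hold; not an equilibrium.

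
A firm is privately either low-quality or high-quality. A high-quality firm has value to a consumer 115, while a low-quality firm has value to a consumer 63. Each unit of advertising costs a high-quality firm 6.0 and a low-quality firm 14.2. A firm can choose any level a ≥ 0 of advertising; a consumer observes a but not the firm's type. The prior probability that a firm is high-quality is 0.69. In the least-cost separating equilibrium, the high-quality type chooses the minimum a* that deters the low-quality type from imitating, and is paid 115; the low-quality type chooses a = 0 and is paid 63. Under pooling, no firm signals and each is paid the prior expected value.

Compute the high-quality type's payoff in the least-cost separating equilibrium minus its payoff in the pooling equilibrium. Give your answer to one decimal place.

-5.9

Least-cost separating signal: a* solves 63 = 115 − 14.2·a*, so a* = (115 − 63)/14.2 ≈ 3.6620.
High-quality type's separating payoff: 115 − 6.0 × a* = 115 − 6.0 × (115 − 63)/14.2 = 115 − 312/14.2 ≈ 93.028.
Pooling payoff: 0.69 × 115 + 0.31 × 63 = 98.88.
Difference: 93.028 − 98.88 = -5.852, i.e. -5.9 to one decimal place.
The high-quality type would prefer the pooling outcome.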